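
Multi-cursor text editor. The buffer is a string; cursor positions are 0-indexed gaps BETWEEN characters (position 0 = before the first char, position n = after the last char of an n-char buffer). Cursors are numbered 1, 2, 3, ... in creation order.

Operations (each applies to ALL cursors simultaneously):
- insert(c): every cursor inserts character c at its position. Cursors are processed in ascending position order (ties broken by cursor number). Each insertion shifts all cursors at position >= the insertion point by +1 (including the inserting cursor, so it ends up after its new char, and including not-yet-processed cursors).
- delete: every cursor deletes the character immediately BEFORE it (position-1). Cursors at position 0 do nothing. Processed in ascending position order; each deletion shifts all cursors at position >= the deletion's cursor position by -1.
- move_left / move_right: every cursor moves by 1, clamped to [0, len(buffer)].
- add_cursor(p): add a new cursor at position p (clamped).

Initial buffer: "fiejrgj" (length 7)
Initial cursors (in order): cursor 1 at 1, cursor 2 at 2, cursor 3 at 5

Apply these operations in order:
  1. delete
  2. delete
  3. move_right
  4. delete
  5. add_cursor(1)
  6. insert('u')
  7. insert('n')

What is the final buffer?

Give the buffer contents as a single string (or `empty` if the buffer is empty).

After op 1 (delete): buffer="ejgj" (len 4), cursors c1@0 c2@0 c3@2, authorship ....
After op 2 (delete): buffer="egj" (len 3), cursors c1@0 c2@0 c3@1, authorship ...
After op 3 (move_right): buffer="egj" (len 3), cursors c1@1 c2@1 c3@2, authorship ...
After op 4 (delete): buffer="j" (len 1), cursors c1@0 c2@0 c3@0, authorship .
After op 5 (add_cursor(1)): buffer="j" (len 1), cursors c1@0 c2@0 c3@0 c4@1, authorship .
After op 6 (insert('u')): buffer="uuuju" (len 5), cursors c1@3 c2@3 c3@3 c4@5, authorship 123.4
After op 7 (insert('n')): buffer="uuunnnjun" (len 9), cursors c1@6 c2@6 c3@6 c4@9, authorship 123123.44

Answer: uuunnnjun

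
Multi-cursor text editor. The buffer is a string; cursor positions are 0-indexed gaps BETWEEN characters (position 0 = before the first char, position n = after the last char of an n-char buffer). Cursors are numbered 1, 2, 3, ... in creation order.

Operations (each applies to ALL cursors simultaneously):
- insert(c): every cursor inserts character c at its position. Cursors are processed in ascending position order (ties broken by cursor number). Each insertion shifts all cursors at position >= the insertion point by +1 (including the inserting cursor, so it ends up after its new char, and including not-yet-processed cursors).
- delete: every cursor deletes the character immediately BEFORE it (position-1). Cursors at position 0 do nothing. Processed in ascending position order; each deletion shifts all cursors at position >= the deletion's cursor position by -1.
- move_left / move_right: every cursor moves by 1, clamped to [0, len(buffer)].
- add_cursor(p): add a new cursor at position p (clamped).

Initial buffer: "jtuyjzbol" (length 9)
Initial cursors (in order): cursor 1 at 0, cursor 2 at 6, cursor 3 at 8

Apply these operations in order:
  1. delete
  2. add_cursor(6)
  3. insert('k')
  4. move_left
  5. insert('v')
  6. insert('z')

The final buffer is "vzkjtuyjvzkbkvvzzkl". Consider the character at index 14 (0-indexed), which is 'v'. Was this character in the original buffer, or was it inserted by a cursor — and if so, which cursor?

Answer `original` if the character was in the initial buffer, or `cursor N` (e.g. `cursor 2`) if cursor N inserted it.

After op 1 (delete): buffer="jtuyjbl" (len 7), cursors c1@0 c2@5 c3@6, authorship .......
After op 2 (add_cursor(6)): buffer="jtuyjbl" (len 7), cursors c1@0 c2@5 c3@6 c4@6, authorship .......
After op 3 (insert('k')): buffer="kjtuyjkbkkl" (len 11), cursors c1@1 c2@7 c3@10 c4@10, authorship 1.....2.34.
After op 4 (move_left): buffer="kjtuyjkbkkl" (len 11), cursors c1@0 c2@6 c3@9 c4@9, authorship 1.....2.34.
After op 5 (insert('v')): buffer="vkjtuyjvkbkvvkl" (len 15), cursors c1@1 c2@8 c3@13 c4@13, authorship 11.....22.3344.
After op 6 (insert('z')): buffer="vzkjtuyjvzkbkvvzzkl" (len 19), cursors c1@2 c2@10 c3@17 c4@17, authorship 111.....222.334344.
Authorship (.=original, N=cursor N): 1 1 1 . . . . . 2 2 2 . 3 3 4 3 4 4 .
Index 14: author = 4

Answer: cursor 4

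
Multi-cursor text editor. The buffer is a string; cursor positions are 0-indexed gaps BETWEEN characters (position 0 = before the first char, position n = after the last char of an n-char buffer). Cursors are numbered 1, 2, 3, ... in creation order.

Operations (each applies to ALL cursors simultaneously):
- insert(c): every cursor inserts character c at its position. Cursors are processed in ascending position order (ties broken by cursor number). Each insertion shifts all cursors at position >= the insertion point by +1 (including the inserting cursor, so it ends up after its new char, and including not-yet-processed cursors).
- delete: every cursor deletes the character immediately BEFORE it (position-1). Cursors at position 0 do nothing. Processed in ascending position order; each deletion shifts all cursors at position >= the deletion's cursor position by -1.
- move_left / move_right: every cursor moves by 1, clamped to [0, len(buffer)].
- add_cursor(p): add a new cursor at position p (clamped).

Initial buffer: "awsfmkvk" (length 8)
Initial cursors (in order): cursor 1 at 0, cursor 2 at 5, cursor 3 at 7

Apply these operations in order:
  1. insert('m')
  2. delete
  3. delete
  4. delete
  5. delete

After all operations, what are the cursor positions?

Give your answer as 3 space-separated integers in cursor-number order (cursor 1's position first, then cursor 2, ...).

After op 1 (insert('m')): buffer="mawsfmmkvmk" (len 11), cursors c1@1 c2@7 c3@10, authorship 1.....2..3.
After op 2 (delete): buffer="awsfmkvk" (len 8), cursors c1@0 c2@5 c3@7, authorship ........
After op 3 (delete): buffer="awsfkk" (len 6), cursors c1@0 c2@4 c3@5, authorship ......
After op 4 (delete): buffer="awsk" (len 4), cursors c1@0 c2@3 c3@3, authorship ....
After op 5 (delete): buffer="ak" (len 2), cursors c1@0 c2@1 c3@1, authorship ..

Answer: 0 1 1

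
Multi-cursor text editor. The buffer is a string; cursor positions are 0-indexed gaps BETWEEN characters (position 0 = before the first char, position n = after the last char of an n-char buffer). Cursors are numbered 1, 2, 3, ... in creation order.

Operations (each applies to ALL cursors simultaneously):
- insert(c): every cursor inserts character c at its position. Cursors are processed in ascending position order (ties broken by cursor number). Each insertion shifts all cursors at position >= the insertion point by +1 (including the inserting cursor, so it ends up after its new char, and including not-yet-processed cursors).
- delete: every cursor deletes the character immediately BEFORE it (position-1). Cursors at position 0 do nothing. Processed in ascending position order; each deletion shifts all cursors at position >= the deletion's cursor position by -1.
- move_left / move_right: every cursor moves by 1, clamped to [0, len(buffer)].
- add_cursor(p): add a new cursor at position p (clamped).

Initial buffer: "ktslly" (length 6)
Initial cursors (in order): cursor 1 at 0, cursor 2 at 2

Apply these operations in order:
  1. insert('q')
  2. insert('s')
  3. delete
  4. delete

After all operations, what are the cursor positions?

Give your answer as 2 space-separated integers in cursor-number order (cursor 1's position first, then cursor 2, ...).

After op 1 (insert('q')): buffer="qktqslly" (len 8), cursors c1@1 c2@4, authorship 1..2....
After op 2 (insert('s')): buffer="qsktqsslly" (len 10), cursors c1@2 c2@6, authorship 11..22....
After op 3 (delete): buffer="qktqslly" (len 8), cursors c1@1 c2@4, authorship 1..2....
After op 4 (delete): buffer="ktslly" (len 6), cursors c1@0 c2@2, authorship ......

Answer: 0 2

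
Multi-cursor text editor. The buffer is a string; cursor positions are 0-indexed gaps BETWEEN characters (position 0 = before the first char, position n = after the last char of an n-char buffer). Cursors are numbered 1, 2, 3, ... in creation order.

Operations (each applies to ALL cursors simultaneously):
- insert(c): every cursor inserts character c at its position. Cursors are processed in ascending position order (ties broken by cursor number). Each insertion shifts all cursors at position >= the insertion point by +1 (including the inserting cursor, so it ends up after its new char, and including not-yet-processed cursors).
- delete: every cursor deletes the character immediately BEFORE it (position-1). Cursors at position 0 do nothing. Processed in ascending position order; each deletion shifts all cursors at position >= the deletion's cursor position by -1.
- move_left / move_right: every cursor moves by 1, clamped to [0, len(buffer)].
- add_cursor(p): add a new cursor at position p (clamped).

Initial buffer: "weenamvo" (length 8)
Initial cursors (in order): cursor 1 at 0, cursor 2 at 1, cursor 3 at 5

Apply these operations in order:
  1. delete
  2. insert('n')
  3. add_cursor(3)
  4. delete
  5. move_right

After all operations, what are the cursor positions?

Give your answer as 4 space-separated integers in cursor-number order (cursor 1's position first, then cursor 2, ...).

After op 1 (delete): buffer="eenmvo" (len 6), cursors c1@0 c2@0 c3@3, authorship ......
After op 2 (insert('n')): buffer="nneennmvo" (len 9), cursors c1@2 c2@2 c3@6, authorship 12...3...
After op 3 (add_cursor(3)): buffer="nneennmvo" (len 9), cursors c1@2 c2@2 c4@3 c3@6, authorship 12...3...
After op 4 (delete): buffer="enmvo" (len 5), cursors c1@0 c2@0 c4@0 c3@2, authorship .....
After op 5 (move_right): buffer="enmvo" (len 5), cursors c1@1 c2@1 c4@1 c3@3, authorship .....

Answer: 1 1 3 1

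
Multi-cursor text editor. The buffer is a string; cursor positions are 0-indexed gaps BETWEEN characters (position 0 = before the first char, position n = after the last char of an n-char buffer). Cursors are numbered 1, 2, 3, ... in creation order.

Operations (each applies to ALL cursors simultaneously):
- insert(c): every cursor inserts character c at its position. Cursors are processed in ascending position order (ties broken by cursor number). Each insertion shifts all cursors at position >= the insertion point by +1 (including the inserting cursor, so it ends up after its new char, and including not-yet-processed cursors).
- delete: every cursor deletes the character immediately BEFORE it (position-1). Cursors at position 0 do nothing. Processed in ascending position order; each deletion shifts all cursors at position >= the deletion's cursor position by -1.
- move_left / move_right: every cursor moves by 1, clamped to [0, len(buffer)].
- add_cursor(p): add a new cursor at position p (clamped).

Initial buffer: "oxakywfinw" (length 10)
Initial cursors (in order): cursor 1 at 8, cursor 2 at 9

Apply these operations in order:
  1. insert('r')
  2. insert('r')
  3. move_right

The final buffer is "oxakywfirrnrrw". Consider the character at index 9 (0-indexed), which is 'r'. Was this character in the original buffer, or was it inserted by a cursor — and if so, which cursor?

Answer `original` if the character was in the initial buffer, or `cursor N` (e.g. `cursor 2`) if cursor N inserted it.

Answer: cursor 1

Derivation:
After op 1 (insert('r')): buffer="oxakywfirnrw" (len 12), cursors c1@9 c2@11, authorship ........1.2.
After op 2 (insert('r')): buffer="oxakywfirrnrrw" (len 14), cursors c1@10 c2@13, authorship ........11.22.
After op 3 (move_right): buffer="oxakywfirrnrrw" (len 14), cursors c1@11 c2@14, authorship ........11.22.
Authorship (.=original, N=cursor N): . . . . . . . . 1 1 . 2 2 .
Index 9: author = 1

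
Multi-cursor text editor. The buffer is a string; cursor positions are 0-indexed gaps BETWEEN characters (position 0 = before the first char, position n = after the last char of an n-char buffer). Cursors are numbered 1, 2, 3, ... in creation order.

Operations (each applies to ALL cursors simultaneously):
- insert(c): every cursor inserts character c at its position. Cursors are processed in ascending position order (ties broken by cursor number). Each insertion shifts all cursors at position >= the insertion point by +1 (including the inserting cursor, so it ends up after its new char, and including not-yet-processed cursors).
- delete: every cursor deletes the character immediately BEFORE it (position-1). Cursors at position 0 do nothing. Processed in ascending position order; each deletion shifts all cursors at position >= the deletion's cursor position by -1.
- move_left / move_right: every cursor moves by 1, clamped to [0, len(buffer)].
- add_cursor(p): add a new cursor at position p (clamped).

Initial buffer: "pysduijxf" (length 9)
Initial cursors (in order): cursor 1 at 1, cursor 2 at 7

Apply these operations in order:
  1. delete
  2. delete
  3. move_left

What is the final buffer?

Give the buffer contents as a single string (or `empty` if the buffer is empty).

After op 1 (delete): buffer="ysduixf" (len 7), cursors c1@0 c2@5, authorship .......
After op 2 (delete): buffer="ysduxf" (len 6), cursors c1@0 c2@4, authorship ......
After op 3 (move_left): buffer="ysduxf" (len 6), cursors c1@0 c2@3, authorship ......

Answer: ysduxf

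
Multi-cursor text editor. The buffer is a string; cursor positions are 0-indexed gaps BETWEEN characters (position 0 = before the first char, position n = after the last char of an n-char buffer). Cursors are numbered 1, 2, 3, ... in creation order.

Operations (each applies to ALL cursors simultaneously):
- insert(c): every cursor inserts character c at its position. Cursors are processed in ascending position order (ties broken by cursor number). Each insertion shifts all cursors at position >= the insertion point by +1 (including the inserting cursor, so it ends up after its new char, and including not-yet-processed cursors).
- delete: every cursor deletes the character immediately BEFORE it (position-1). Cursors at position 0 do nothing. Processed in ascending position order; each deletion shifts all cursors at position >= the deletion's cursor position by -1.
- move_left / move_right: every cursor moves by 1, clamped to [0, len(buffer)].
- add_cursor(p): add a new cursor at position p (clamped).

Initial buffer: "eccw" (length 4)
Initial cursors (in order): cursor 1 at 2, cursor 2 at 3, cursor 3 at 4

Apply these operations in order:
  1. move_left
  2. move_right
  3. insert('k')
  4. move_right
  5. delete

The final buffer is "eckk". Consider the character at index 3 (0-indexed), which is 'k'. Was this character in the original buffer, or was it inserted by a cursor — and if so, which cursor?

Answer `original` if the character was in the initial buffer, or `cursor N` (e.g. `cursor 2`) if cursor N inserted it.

After op 1 (move_left): buffer="eccw" (len 4), cursors c1@1 c2@2 c3@3, authorship ....
After op 2 (move_right): buffer="eccw" (len 4), cursors c1@2 c2@3 c3@4, authorship ....
After op 3 (insert('k')): buffer="eckckwk" (len 7), cursors c1@3 c2@5 c3@7, authorship ..1.2.3
After op 4 (move_right): buffer="eckckwk" (len 7), cursors c1@4 c2@6 c3@7, authorship ..1.2.3
After op 5 (delete): buffer="eckk" (len 4), cursors c1@3 c2@4 c3@4, authorship ..12
Authorship (.=original, N=cursor N): . . 1 2
Index 3: author = 2

Answer: cursor 2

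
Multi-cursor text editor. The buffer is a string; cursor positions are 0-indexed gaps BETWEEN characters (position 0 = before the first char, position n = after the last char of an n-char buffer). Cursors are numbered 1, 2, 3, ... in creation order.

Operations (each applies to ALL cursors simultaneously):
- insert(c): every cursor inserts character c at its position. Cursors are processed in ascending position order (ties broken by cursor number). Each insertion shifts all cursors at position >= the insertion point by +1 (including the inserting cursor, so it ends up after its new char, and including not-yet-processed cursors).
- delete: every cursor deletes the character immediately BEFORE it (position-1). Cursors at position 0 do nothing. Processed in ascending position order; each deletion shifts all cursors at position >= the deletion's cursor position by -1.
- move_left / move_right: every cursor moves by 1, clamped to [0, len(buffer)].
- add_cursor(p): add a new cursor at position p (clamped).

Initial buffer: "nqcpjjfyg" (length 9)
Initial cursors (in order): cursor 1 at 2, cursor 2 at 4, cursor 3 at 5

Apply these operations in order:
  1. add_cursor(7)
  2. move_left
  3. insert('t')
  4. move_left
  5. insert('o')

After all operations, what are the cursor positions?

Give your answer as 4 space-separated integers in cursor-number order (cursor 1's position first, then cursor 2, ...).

After op 1 (add_cursor(7)): buffer="nqcpjjfyg" (len 9), cursors c1@2 c2@4 c3@5 c4@7, authorship .........
After op 2 (move_left): buffer="nqcpjjfyg" (len 9), cursors c1@1 c2@3 c3@4 c4@6, authorship .........
After op 3 (insert('t')): buffer="ntqctptjjtfyg" (len 13), cursors c1@2 c2@5 c3@7 c4@10, authorship .1..2.3..4...
After op 4 (move_left): buffer="ntqctptjjtfyg" (len 13), cursors c1@1 c2@4 c3@6 c4@9, authorship .1..2.3..4...
After op 5 (insert('o')): buffer="notqcotpotjjotfyg" (len 17), cursors c1@2 c2@6 c3@9 c4@13, authorship .11..22.33..44...

Answer: 2 6 9 13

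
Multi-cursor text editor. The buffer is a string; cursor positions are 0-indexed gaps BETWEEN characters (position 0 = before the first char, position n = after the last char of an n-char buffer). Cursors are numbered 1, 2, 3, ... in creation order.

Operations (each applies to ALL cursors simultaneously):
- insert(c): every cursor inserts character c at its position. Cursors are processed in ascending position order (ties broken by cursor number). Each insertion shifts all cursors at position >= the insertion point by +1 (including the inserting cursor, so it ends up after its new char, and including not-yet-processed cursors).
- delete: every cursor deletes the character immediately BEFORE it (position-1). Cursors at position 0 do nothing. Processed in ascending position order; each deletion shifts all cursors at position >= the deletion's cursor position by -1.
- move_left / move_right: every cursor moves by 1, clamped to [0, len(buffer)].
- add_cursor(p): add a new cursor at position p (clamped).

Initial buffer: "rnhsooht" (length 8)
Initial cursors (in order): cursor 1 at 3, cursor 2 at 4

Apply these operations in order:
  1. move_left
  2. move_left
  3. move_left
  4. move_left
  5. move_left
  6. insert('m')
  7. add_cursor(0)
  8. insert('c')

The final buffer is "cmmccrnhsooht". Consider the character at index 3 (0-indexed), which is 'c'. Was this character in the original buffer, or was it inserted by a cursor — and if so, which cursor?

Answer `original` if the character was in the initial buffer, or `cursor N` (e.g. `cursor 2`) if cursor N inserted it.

After op 1 (move_left): buffer="rnhsooht" (len 8), cursors c1@2 c2@3, authorship ........
After op 2 (move_left): buffer="rnhsooht" (len 8), cursors c1@1 c2@2, authorship ........
After op 3 (move_left): buffer="rnhsooht" (len 8), cursors c1@0 c2@1, authorship ........
After op 4 (move_left): buffer="rnhsooht" (len 8), cursors c1@0 c2@0, authorship ........
After op 5 (move_left): buffer="rnhsooht" (len 8), cursors c1@0 c2@0, authorship ........
After op 6 (insert('m')): buffer="mmrnhsooht" (len 10), cursors c1@2 c2@2, authorship 12........
After op 7 (add_cursor(0)): buffer="mmrnhsooht" (len 10), cursors c3@0 c1@2 c2@2, authorship 12........
After op 8 (insert('c')): buffer="cmmccrnhsooht" (len 13), cursors c3@1 c1@5 c2@5, authorship 31212........
Authorship (.=original, N=cursor N): 3 1 2 1 2 . . . . . . . .
Index 3: author = 1

Answer: cursor 1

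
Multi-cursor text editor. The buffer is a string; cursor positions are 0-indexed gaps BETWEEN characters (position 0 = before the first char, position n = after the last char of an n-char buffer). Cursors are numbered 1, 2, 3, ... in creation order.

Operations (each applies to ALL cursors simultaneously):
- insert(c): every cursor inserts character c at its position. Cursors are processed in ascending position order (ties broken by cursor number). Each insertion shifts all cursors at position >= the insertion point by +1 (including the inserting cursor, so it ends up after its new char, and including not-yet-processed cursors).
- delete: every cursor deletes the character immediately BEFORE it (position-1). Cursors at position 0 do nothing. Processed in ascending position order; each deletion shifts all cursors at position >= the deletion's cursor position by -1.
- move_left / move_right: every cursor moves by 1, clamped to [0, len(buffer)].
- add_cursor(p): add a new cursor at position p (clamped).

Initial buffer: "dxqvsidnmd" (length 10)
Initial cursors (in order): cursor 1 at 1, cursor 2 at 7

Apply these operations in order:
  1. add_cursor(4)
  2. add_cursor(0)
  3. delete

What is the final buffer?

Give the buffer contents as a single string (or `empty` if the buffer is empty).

After op 1 (add_cursor(4)): buffer="dxqvsidnmd" (len 10), cursors c1@1 c3@4 c2@7, authorship ..........
After op 2 (add_cursor(0)): buffer="dxqvsidnmd" (len 10), cursors c4@0 c1@1 c3@4 c2@7, authorship ..........
After op 3 (delete): buffer="xqsinmd" (len 7), cursors c1@0 c4@0 c3@2 c2@4, authorship .......

Answer: xqsinmd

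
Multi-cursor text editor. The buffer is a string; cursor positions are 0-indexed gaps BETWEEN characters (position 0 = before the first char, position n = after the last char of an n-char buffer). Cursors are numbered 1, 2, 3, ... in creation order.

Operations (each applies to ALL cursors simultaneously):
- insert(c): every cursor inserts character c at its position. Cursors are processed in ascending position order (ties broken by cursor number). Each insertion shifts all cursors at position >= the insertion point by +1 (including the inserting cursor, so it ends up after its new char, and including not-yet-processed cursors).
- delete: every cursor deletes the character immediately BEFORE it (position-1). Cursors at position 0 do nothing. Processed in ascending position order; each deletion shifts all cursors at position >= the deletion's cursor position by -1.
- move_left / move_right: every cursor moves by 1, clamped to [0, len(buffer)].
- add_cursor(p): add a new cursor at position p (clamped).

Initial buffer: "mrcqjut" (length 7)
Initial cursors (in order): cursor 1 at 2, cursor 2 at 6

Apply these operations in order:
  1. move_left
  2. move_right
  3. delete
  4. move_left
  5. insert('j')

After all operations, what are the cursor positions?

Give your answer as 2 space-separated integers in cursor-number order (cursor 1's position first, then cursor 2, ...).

Answer: 1 5

Derivation:
After op 1 (move_left): buffer="mrcqjut" (len 7), cursors c1@1 c2@5, authorship .......
After op 2 (move_right): buffer="mrcqjut" (len 7), cursors c1@2 c2@6, authorship .......
After op 3 (delete): buffer="mcqjt" (len 5), cursors c1@1 c2@4, authorship .....
After op 4 (move_left): buffer="mcqjt" (len 5), cursors c1@0 c2@3, authorship .....
After op 5 (insert('j')): buffer="jmcqjjt" (len 7), cursors c1@1 c2@5, authorship 1...2..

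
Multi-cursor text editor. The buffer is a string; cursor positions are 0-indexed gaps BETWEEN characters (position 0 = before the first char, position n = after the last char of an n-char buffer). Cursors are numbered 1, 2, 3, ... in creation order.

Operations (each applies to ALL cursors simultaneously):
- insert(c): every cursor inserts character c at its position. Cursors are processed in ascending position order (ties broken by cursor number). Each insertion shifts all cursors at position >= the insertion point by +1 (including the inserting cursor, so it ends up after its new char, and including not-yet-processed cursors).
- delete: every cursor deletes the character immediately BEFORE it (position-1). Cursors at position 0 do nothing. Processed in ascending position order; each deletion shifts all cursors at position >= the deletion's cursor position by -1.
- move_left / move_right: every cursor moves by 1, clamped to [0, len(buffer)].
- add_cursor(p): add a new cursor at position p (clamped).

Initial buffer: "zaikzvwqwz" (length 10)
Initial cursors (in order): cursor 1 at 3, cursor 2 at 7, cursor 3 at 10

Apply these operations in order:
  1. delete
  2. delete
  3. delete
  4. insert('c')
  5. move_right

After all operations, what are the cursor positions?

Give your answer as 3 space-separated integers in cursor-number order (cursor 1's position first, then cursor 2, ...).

After op 1 (delete): buffer="zakzvqw" (len 7), cursors c1@2 c2@5 c3@7, authorship .......
After op 2 (delete): buffer="zkzq" (len 4), cursors c1@1 c2@3 c3@4, authorship ....
After op 3 (delete): buffer="k" (len 1), cursors c1@0 c2@1 c3@1, authorship .
After op 4 (insert('c')): buffer="ckcc" (len 4), cursors c1@1 c2@4 c3@4, authorship 1.23
After op 5 (move_right): buffer="ckcc" (len 4), cursors c1@2 c2@4 c3@4, authorship 1.23

Answer: 2 4 4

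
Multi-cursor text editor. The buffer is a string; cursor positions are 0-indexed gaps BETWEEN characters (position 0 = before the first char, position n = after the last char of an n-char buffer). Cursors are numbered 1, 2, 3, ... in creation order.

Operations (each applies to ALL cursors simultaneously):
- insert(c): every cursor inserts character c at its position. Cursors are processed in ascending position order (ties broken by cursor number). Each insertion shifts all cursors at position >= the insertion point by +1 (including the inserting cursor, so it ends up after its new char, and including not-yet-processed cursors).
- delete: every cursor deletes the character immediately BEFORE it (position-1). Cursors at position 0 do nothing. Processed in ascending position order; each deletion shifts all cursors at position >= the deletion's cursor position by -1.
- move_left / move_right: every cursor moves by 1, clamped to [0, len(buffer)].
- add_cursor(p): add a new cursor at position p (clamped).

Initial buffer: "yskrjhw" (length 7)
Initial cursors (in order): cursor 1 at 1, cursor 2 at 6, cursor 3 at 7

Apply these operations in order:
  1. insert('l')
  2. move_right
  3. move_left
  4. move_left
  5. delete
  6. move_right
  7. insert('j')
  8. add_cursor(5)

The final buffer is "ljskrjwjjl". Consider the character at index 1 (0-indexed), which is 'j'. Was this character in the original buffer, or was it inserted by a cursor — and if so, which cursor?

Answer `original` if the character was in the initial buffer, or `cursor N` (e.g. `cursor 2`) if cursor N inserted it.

Answer: cursor 1

Derivation:
After op 1 (insert('l')): buffer="ylskrjhlwl" (len 10), cursors c1@2 c2@8 c3@10, authorship .1.....2.3
After op 2 (move_right): buffer="ylskrjhlwl" (len 10), cursors c1@3 c2@9 c3@10, authorship .1.....2.3
After op 3 (move_left): buffer="ylskrjhlwl" (len 10), cursors c1@2 c2@8 c3@9, authorship .1.....2.3
After op 4 (move_left): buffer="ylskrjhlwl" (len 10), cursors c1@1 c2@7 c3@8, authorship .1.....2.3
After op 5 (delete): buffer="lskrjwl" (len 7), cursors c1@0 c2@5 c3@5, authorship 1.....3
After op 6 (move_right): buffer="lskrjwl" (len 7), cursors c1@1 c2@6 c3@6, authorship 1.....3
After op 7 (insert('j')): buffer="ljskrjwjjl" (len 10), cursors c1@2 c2@9 c3@9, authorship 11.....233
After op 8 (add_cursor(5)): buffer="ljskrjwjjl" (len 10), cursors c1@2 c4@5 c2@9 c3@9, authorship 11.....233
Authorship (.=original, N=cursor N): 1 1 . . . . . 2 3 3
Index 1: author = 1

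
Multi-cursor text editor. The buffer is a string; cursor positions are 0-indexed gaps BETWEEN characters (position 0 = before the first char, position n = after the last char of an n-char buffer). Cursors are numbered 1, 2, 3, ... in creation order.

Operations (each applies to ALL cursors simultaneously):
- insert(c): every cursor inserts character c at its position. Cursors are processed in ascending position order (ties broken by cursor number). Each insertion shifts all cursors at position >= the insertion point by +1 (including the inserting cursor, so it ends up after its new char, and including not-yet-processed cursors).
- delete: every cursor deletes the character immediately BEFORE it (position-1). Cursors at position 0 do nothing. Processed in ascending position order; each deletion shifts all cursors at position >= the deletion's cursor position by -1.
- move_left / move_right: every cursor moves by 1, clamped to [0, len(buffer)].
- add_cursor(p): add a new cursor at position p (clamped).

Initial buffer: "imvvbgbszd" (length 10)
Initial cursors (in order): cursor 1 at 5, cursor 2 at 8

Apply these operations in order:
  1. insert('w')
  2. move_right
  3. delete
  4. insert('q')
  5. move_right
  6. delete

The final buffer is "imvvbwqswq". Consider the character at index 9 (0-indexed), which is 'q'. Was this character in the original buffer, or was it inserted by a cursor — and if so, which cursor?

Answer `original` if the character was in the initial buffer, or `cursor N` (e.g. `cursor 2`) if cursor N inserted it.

Answer: cursor 2

Derivation:
After op 1 (insert('w')): buffer="imvvbwgbswzd" (len 12), cursors c1@6 c2@10, authorship .....1...2..
After op 2 (move_right): buffer="imvvbwgbswzd" (len 12), cursors c1@7 c2@11, authorship .....1...2..
After op 3 (delete): buffer="imvvbwbswd" (len 10), cursors c1@6 c2@9, authorship .....1..2.
After op 4 (insert('q')): buffer="imvvbwqbswqd" (len 12), cursors c1@7 c2@11, authorship .....11..22.
After op 5 (move_right): buffer="imvvbwqbswqd" (len 12), cursors c1@8 c2@12, authorship .....11..22.
After op 6 (delete): buffer="imvvbwqswq" (len 10), cursors c1@7 c2@10, authorship .....11.22
Authorship (.=original, N=cursor N): . . . . . 1 1 . 2 2
Index 9: author = 2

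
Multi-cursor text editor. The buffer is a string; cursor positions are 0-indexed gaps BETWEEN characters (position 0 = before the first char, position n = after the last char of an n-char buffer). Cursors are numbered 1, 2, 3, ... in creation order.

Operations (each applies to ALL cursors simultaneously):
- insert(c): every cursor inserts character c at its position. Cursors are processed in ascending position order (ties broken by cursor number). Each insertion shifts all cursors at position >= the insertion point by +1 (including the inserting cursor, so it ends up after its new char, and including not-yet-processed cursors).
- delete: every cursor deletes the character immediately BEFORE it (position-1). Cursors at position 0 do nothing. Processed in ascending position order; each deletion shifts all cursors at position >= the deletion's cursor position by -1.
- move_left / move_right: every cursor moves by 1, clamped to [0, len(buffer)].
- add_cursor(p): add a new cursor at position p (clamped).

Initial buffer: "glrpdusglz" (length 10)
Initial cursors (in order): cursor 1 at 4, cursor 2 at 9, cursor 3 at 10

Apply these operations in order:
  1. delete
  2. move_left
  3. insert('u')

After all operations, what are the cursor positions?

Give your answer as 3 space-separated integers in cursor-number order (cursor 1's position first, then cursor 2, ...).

After op 1 (delete): buffer="glrdusg" (len 7), cursors c1@3 c2@7 c3@7, authorship .......
After op 2 (move_left): buffer="glrdusg" (len 7), cursors c1@2 c2@6 c3@6, authorship .......
After op 3 (insert('u')): buffer="glurdusuug" (len 10), cursors c1@3 c2@9 c3@9, authorship ..1....23.

Answer: 3 9 9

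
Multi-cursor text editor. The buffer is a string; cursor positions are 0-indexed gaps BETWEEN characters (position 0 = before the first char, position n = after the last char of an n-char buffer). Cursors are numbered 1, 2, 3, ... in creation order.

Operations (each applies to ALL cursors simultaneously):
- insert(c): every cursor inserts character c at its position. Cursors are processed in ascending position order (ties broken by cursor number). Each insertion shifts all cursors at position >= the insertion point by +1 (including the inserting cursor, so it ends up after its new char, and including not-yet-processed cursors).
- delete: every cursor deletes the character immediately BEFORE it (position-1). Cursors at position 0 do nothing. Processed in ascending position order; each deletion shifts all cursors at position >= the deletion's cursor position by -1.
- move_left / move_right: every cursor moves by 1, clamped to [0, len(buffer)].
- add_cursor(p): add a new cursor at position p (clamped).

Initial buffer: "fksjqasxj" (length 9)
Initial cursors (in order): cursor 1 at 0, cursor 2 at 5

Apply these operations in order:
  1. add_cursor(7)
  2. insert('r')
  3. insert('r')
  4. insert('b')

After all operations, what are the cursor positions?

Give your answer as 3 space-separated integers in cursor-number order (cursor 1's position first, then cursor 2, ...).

Answer: 3 11 16

Derivation:
After op 1 (add_cursor(7)): buffer="fksjqasxj" (len 9), cursors c1@0 c2@5 c3@7, authorship .........
After op 2 (insert('r')): buffer="rfksjqrasrxj" (len 12), cursors c1@1 c2@7 c3@10, authorship 1.....2..3..
After op 3 (insert('r')): buffer="rrfksjqrrasrrxj" (len 15), cursors c1@2 c2@9 c3@13, authorship 11.....22..33..
After op 4 (insert('b')): buffer="rrbfksjqrrbasrrbxj" (len 18), cursors c1@3 c2@11 c3@16, authorship 111.....222..333..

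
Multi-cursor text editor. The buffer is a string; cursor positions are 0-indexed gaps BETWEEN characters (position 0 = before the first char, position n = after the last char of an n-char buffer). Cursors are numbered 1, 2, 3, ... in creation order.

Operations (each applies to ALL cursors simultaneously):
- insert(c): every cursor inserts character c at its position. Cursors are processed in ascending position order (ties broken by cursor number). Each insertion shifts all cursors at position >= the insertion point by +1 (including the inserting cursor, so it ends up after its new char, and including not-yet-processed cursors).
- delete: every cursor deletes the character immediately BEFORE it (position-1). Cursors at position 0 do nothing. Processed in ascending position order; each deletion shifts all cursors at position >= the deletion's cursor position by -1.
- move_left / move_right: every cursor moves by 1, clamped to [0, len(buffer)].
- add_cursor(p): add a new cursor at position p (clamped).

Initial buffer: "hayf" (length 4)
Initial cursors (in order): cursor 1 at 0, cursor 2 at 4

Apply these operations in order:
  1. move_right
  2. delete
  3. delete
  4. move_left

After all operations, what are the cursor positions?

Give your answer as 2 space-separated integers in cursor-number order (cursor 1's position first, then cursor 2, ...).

Answer: 0 0

Derivation:
After op 1 (move_right): buffer="hayf" (len 4), cursors c1@1 c2@4, authorship ....
After op 2 (delete): buffer="ay" (len 2), cursors c1@0 c2@2, authorship ..
After op 3 (delete): buffer="a" (len 1), cursors c1@0 c2@1, authorship .
After op 4 (move_left): buffer="a" (len 1), cursors c1@0 c2@0, authorship .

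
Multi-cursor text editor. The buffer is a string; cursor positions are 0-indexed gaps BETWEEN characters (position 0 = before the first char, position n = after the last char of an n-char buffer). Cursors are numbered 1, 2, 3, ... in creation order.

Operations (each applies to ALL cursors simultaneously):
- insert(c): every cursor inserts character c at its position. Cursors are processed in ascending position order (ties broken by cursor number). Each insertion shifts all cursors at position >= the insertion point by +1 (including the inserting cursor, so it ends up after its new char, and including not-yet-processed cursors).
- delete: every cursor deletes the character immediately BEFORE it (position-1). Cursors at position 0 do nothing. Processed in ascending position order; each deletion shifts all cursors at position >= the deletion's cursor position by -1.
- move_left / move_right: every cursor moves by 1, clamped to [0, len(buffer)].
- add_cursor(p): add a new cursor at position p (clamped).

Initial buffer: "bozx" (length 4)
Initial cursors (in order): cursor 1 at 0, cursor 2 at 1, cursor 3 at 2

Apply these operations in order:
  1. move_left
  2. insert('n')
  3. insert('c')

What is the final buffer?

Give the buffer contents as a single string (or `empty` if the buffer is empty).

Answer: nnccbncozx

Derivation:
After op 1 (move_left): buffer="bozx" (len 4), cursors c1@0 c2@0 c3@1, authorship ....
After op 2 (insert('n')): buffer="nnbnozx" (len 7), cursors c1@2 c2@2 c3@4, authorship 12.3...
After op 3 (insert('c')): buffer="nnccbncozx" (len 10), cursors c1@4 c2@4 c3@7, authorship 1212.33...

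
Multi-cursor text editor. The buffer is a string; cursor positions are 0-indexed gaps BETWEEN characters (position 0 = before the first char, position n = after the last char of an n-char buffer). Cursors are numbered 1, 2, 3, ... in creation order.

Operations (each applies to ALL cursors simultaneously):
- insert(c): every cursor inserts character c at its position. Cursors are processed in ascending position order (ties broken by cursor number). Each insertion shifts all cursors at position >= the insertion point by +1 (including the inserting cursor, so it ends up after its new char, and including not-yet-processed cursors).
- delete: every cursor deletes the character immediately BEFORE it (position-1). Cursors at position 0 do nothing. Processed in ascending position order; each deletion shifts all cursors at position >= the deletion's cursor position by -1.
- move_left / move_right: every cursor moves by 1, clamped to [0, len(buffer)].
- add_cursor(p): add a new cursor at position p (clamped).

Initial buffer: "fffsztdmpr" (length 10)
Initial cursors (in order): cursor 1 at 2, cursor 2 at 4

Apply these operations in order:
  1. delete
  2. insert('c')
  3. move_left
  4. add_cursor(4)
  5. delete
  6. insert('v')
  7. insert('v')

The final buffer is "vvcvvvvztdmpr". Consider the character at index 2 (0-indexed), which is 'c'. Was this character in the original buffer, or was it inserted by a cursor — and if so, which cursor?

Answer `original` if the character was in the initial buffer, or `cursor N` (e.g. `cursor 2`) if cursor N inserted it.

After op 1 (delete): buffer="ffztdmpr" (len 8), cursors c1@1 c2@2, authorship ........
After op 2 (insert('c')): buffer="fcfcztdmpr" (len 10), cursors c1@2 c2@4, authorship .1.2......
After op 3 (move_left): buffer="fcfcztdmpr" (len 10), cursors c1@1 c2@3, authorship .1.2......
After op 4 (add_cursor(4)): buffer="fcfcztdmpr" (len 10), cursors c1@1 c2@3 c3@4, authorship .1.2......
After op 5 (delete): buffer="cztdmpr" (len 7), cursors c1@0 c2@1 c3@1, authorship 1......
After op 6 (insert('v')): buffer="vcvvztdmpr" (len 10), cursors c1@1 c2@4 c3@4, authorship 1123......
After op 7 (insert('v')): buffer="vvcvvvvztdmpr" (len 13), cursors c1@2 c2@7 c3@7, authorship 1112323......
Authorship (.=original, N=cursor N): 1 1 1 2 3 2 3 . . . . . .
Index 2: author = 1

Answer: cursor 1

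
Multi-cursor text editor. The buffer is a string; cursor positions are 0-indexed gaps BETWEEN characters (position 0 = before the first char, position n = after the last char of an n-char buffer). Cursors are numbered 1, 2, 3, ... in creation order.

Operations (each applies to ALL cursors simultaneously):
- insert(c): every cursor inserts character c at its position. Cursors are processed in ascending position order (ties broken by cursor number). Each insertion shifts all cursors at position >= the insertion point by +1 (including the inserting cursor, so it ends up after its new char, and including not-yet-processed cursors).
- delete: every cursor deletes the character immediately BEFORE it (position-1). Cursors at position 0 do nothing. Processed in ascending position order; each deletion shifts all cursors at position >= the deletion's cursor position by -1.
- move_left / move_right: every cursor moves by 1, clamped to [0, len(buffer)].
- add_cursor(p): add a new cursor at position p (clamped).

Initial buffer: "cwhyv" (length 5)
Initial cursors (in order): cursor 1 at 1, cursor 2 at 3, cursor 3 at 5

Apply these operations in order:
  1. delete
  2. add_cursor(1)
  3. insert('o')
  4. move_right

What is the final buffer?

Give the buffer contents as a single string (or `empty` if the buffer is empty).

After op 1 (delete): buffer="wy" (len 2), cursors c1@0 c2@1 c3@2, authorship ..
After op 2 (add_cursor(1)): buffer="wy" (len 2), cursors c1@0 c2@1 c4@1 c3@2, authorship ..
After op 3 (insert('o')): buffer="owooyo" (len 6), cursors c1@1 c2@4 c4@4 c3@6, authorship 1.24.3
After op 4 (move_right): buffer="owooyo" (len 6), cursors c1@2 c2@5 c4@5 c3@6, authorship 1.24.3

Answer: owooyo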